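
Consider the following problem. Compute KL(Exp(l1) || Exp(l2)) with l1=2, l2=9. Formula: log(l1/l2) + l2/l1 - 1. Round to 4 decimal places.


KL divergence for exponential family:
KL = log(l1/l2) + l2/l1 - 1.
log(2/9) = -1.504077.
9/2 = 4.5.
KL = -1.504077 + 4.5 - 1 = 1.9959

1.9959


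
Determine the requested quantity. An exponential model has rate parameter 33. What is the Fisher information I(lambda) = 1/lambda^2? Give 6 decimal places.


Fisher information for exponential: I(lambda) = 1/lambda^2.
lambda = 33, lambda^2 = 1089.
I = 1/1089 = 0.000918

0.000918


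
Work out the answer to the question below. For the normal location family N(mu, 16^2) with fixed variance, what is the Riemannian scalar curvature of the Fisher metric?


This family has a single free parameter, so its statistical manifold
is 1-dimensional. The Riemann curvature tensor of any 1-dimensional
Riemannian manifold vanishes identically, so R = 0.

0


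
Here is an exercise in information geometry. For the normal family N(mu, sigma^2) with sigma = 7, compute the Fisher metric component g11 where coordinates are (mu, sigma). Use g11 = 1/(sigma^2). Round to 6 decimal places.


For the 2-parameter normal family, the Fisher metric has:
  g11 = 1/sigma^2, g22 = 2/sigma^2.
sigma = 7, sigma^2 = 49.
g11 = 0.020408

0.020408


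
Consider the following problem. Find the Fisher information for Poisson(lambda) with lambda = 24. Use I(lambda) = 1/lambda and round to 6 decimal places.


Fisher information for Poisson: I(lambda) = 1/lambda.
lambda = 24.
I(lambda) = 1/24 = 0.041667

0.041667


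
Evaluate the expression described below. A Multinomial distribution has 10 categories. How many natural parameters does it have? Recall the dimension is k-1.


Exponential family dimension calculation:
For Multinomial with k=10 categories, dim = k-1 = 9.

9


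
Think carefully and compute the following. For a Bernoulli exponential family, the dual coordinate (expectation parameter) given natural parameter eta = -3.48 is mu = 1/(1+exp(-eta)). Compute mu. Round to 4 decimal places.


Dual coordinate (expectation parameter) for Bernoulli:
mu = 1/(1+exp(-eta)).
eta = -3.48.
exp(-eta) = exp(3.48) = 32.459722.
mu = 1/(1+32.459722) = 0.0299

0.0299


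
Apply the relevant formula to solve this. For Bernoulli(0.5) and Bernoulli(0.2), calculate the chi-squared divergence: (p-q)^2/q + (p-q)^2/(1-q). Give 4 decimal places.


Chi-squared divergence between Bernoulli distributions:
chi^2 = (p-q)^2/q + (p-q)^2/(1-q).
p = 0.5, q = 0.2, p-q = 0.3.
(p-q)^2 = 0.09.
term1 = 0.09/0.2 = 0.45.
term2 = 0.09/0.8 = 0.1125.
chi^2 = 0.45 + 0.1125 = 0.5625

0.5625


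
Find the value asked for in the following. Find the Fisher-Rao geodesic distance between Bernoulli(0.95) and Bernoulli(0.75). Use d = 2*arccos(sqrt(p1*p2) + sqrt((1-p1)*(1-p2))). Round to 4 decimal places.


Geodesic distance on Bernoulli manifold:
d(p1,p2) = 2*arccos(sqrt(p1*p2) + sqrt((1-p1)*(1-p2))).
sqrt(p1*p2) = sqrt(0.95*0.75) = 0.844097.
sqrt((1-p1)*(1-p2)) = sqrt(0.05*0.25) = 0.111803.
arg = 0.844097 + 0.111803 = 0.955901.
d = 2*arccos(0.955901) = 0.5962

0.5962


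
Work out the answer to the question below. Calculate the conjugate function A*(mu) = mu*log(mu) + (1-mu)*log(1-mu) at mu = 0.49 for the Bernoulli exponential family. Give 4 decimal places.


Legendre transform for Bernoulli:
A*(mu) = mu*log(mu) + (1-mu)*log(1-mu).
mu = 0.49, 1-mu = 0.51.
mu*log(mu) = 0.49*log(0.49) = -0.349541.
(1-mu)*log(1-mu) = 0.51*log(0.51) = -0.343406.
A* = -0.349541 + -0.343406 = -0.6929

-0.6929


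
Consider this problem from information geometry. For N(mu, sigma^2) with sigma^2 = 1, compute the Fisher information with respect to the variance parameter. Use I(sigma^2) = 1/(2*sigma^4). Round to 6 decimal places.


Fisher information for variance: I(sigma^2) = 1/(2*sigma^4).
sigma^2 = 1, so sigma^4 = 1.
I = 1/(2*1) = 1/2 = 0.500000

0.500000


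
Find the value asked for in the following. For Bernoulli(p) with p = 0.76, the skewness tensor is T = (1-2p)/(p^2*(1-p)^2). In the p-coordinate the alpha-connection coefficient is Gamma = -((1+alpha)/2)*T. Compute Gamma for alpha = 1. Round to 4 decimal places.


Skewness (Amari-Chentsov) tensor: T = (1-2p)/(p^2*(1-p)^2).
p = 0.76, 1-2p = -0.52, p^2 = 0.5776, (1-p)^2 = 0.0576.
T = -0.52/(0.5776 * 0.0576) = -15.629809.
In the p-coordinate, Gamma^(alpha) = Gamma^(0) - (alpha/2)*T with Gamma^(0) = (1/2)*g'(p) = -T/2,
so Gamma^(alpha) = -((1+alpha)/2)*T.
alpha = 1, -(1+alpha)/2 = -1.0.
Gamma = -1.0 * -15.629809 = 15.6298

15.6298


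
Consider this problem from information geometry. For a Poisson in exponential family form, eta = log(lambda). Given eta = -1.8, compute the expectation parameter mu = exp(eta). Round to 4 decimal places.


Expectation parameter for Poisson exponential family:
mu = exp(eta).
eta = -1.8.
mu = exp(-1.8) = 0.1653

0.1653


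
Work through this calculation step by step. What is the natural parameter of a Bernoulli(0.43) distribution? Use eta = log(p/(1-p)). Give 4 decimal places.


Natural parameter for Bernoulli: eta = log(p/(1-p)).
p = 0.43, 1-p = 0.57.
p/(1-p) = 0.754386.
eta = log(0.754386) = -0.2819

-0.2819


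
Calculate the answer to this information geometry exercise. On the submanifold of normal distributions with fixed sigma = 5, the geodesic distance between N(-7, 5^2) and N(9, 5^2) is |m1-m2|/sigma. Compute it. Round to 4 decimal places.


On the fixed-variance normal subfamily, geodesic distance = |m1-m2|/sigma.
|-7 - 9| = 16.
sigma = 5.
d = 16/5 = 3.2000

3.2000


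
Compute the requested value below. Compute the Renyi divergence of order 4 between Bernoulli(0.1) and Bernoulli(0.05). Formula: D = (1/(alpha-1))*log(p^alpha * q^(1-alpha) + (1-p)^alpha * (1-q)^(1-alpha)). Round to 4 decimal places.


Renyi divergence of order alpha between Bernoulli distributions:
D = (1/(alpha-1))*log(p^alpha * q^(1-alpha) + (1-p)^alpha * (1-q)^(1-alpha)).
alpha = 4, p = 0.1, q = 0.05.
p^alpha * q^(1-alpha) = 0.1^4 * 0.05^-3 = 0.8.
(1-p)^alpha * (1-q)^(1-alpha) = 0.9^4 * 0.95^-3 = 0.765243.
sum = 0.8 + 0.765243 = 1.565243.
D = (1/3)*log(1.565243) = 0.1493

0.1493


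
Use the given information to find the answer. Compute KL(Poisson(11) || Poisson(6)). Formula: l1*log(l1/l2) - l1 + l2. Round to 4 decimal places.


KL divergence for Poisson:
KL = l1*log(l1/l2) - l1 + l2.
l1 = 11, l2 = 6.
log(11/6) = 0.606136.
l1*log(l1/l2) = 11 * 0.606136 = 6.667494.
KL = 6.667494 - 11 + 6 = 1.6675

1.6675


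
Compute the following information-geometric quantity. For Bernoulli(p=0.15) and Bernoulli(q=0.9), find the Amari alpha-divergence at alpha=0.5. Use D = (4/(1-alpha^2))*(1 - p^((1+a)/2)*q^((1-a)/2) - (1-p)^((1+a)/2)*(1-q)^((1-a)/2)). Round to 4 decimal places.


Amari alpha-divergence:
D = (4/(1-alpha^2))*(1 - p^((1+a)/2)*q^((1-a)/2) - (1-p)^((1+a)/2)*(1-q)^((1-a)/2)).
alpha = 0.5, p = 0.15, q = 0.9.
e1 = (1+alpha)/2 = 0.75, e2 = (1-alpha)/2 = 0.25.
t1 = p^e1 * q^e2 = 0.15^0.75 * 0.9^0.25 = 0.234763.
t2 = (1-p)^e1 * (1-q)^e2 = 0.85^0.75 * 0.1^0.25 = 0.497811.
4/(1-alpha^2) = 5.333333.
D = 5.333333*(1 - 0.234763 - 0.497811) = 1.4263

1.4263


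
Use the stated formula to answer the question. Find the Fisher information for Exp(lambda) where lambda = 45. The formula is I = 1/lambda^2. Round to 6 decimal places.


Fisher information for exponential: I(lambda) = 1/lambda^2.
lambda = 45, lambda^2 = 2025.
I = 1/2025 = 0.000494

0.000494


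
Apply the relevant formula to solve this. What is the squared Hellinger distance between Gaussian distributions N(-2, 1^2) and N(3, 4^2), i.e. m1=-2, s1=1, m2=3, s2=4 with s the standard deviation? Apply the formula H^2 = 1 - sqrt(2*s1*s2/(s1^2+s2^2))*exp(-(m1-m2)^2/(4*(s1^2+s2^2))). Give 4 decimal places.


Squared Hellinger distance for Gaussians:
H^2 = 1 - sqrt(2*s1*s2/(s1^2+s2^2)) * exp(-(m1-m2)^2/(4*(s1^2+s2^2))).
s1^2 = 1, s2^2 = 16, s1^2+s2^2 = 17.
sqrt(2*1*4/(17)) = 0.685994.
(m1-m2)^2 = (-5)^2 = 25.
exp(-25/(4*17)) = exp(-0.367647) = 0.692362.
H^2 = 1 - 0.685994*0.692362 = 0.5250

0.5250


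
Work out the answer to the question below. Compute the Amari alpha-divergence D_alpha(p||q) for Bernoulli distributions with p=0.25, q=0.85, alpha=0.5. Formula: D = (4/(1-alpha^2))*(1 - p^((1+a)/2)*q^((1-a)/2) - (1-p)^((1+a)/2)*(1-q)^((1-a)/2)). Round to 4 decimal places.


Amari alpha-divergence:
D = (4/(1-alpha^2))*(1 - p^((1+a)/2)*q^((1-a)/2) - (1-p)^((1+a)/2)*(1-q)^((1-a)/2)).
alpha = 0.5, p = 0.25, q = 0.85.
e1 = (1+alpha)/2 = 0.75, e2 = (1-alpha)/2 = 0.25.
t1 = p^e1 * q^e2 = 0.25^0.75 * 0.85^0.25 = 0.339477.
t2 = (1-p)^e1 * (1-q)^e2 = 0.75^0.75 * 0.15^0.25 = 0.501555.
4/(1-alpha^2) = 5.333333.
D = 5.333333*(1 - 0.339477 - 0.501555) = 0.8478

0.8478


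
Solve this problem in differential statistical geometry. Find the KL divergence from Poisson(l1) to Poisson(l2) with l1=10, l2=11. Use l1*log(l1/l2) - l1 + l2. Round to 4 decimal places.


KL divergence for Poisson:
KL = l1*log(l1/l2) - l1 + l2.
l1 = 10, l2 = 11.
log(10/11) = -0.09531.
l1*log(l1/l2) = 10 * -0.09531 = -0.953102.
KL = -0.953102 - 10 + 11 = 0.0469

0.0469


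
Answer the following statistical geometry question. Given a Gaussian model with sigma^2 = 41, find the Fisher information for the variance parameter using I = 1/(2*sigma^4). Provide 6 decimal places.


Fisher information for variance: I(sigma^2) = 1/(2*sigma^4).
sigma^2 = 41, so sigma^4 = 1681.
I = 1/(2*1681) = 1/3362 = 0.000297

0.000297


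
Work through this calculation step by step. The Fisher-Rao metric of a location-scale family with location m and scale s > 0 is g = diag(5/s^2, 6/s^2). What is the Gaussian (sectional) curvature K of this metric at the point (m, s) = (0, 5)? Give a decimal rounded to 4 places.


The metric has the form g = (A dm^2 + B ds^2)/s^2 with A = 5, B = 6.
Substitute u = sqrt(A/B)*m: g = B*(du^2 + ds^2)/s^2, i.e. B times the
Poincare upper half-plane metric, which has constant Gaussian curvature -1.
Scaling a 2D metric by a constant c divides the Gaussian curvature by c,
so K = -1/B = -1/(6) = -0.1667 everywhere (the point (m, s) = (0, 5) is irrelevant:
the curvature is constant).
The requested Gaussian curvature is K = -0.1667.

-0.1667


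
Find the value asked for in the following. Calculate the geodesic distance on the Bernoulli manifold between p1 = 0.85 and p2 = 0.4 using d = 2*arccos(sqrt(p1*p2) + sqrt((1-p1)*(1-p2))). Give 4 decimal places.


Geodesic distance on Bernoulli manifold:
d(p1,p2) = 2*arccos(sqrt(p1*p2) + sqrt((1-p1)*(1-p2))).
sqrt(p1*p2) = sqrt(0.85*0.4) = 0.583095.
sqrt((1-p1)*(1-p2)) = sqrt(0.15*0.6) = 0.3.
arg = 0.583095 + 0.3 = 0.883095.
d = 2*arccos(0.883095) = 0.9768

0.9768


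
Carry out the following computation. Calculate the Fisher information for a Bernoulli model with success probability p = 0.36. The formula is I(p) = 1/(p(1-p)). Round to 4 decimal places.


For Bernoulli(p), Fisher information is I(p) = 1/(p*(1-p)).
p = 0.36, 1-p = 0.64.
p*(1-p) = 0.2304.
I(p) = 1/0.2304 = 4.3403

4.3403


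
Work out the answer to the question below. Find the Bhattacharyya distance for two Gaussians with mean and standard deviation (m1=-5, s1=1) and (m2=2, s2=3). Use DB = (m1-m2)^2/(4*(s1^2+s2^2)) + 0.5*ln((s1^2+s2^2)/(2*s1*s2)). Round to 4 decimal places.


Bhattacharyya distance between two Gaussians:
DB = (m1-m2)^2/(4*(s1^2+s2^2)) + (1/2)*ln((s1^2+s2^2)/(2*s1*s2)).
(m1-m2)^2 = (-7)^2 = 49.
s1^2+s2^2 = 1 + 9 = 10.
term1 = 49/40 = 1.225.
term2 = 0.5*ln(10/6.0) = 0.255413.
DB = 1.225 + 0.255413 = 1.4804

1.4804


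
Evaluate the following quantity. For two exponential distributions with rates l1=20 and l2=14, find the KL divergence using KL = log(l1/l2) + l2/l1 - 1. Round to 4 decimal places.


KL divergence for exponential family:
KL = log(l1/l2) + l2/l1 - 1.
log(20/14) = 0.356675.
14/20 = 0.7.
KL = 0.356675 + 0.7 - 1 = 0.0567

0.0567


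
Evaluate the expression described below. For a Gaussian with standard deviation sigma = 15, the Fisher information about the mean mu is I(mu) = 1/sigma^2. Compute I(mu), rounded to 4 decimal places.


The Fisher information for the mean of a normal distribution is I(mu) = 1/sigma^2.
sigma = 15, so sigma^2 = 225.
I(mu) = 1/225 = 0.0044

0.0044


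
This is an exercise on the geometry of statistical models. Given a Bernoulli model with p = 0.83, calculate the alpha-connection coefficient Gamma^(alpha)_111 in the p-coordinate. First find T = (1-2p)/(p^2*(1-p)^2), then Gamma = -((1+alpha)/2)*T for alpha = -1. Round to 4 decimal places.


Skewness (Amari-Chentsov) tensor: T = (1-2p)/(p^2*(1-p)^2).
p = 0.83, 1-2p = -0.66, p^2 = 0.6889, (1-p)^2 = 0.0289.
T = -0.66/(0.6889 * 0.0289) = -33.150487.
In the p-coordinate, Gamma^(alpha) = Gamma^(0) - (alpha/2)*T with Gamma^(0) = (1/2)*g'(p) = -T/2,
so Gamma^(alpha) = -((1+alpha)/2)*T.
alpha = -1, -(1+alpha)/2 = 0.0.
Gamma = 0.0 * -33.150487 = 0.0000

0.0000


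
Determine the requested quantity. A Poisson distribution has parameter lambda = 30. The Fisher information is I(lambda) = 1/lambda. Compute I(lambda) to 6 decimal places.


Fisher information for Poisson: I(lambda) = 1/lambda.
lambda = 30.
I(lambda) = 1/30 = 0.033333

0.033333


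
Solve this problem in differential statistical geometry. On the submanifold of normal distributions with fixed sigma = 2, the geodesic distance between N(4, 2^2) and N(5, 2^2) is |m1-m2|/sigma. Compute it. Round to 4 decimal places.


On the fixed-variance normal subfamily, geodesic distance = |m1-m2|/sigma.
|4 - 5| = 1.
sigma = 2.
d = 1/2 = 0.5000

0.5000


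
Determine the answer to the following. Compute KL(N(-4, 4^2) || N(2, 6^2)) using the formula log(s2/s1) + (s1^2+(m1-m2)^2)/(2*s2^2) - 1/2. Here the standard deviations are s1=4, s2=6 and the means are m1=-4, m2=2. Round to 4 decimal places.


KL divergence between normal distributions:
KL = log(s2/s1) + (s1^2 + (m1-m2)^2)/(2*s2^2) - 1/2.
log(6/4) = 0.405465.
(4^2 + (-4-2)^2)/(2*6^2) = (16 + 36)/72 = 0.722222.
KL = 0.405465 + 0.722222 - 0.5 = 0.6277

0.6277


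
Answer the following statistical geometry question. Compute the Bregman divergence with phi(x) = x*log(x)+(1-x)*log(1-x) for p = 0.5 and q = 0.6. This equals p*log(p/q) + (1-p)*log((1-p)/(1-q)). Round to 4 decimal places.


Bregman divergence with negative entropy generator:
D = p*log(p/q) + (1-p)*log((1-p)/(1-q)).
p = 0.5, q = 0.6.
p*log(p/q) = 0.5*log(0.5/0.6) = -0.091161.
(1-p)*log((1-p)/(1-q)) = 0.5*log(0.5/0.4) = 0.111572.
D = -0.091161 + 0.111572 = 0.0204

0.0204


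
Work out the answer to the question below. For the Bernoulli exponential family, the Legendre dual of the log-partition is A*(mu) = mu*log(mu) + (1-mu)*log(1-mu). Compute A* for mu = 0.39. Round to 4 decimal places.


Legendre transform for Bernoulli:
A*(mu) = mu*log(mu) + (1-mu)*log(1-mu).
mu = 0.39, 1-mu = 0.61.
mu*log(mu) = 0.39*log(0.39) = -0.367227.
(1-mu)*log(1-mu) = 0.61*log(0.61) = -0.301521.
A* = -0.367227 + -0.301521 = -0.6687

-0.6687


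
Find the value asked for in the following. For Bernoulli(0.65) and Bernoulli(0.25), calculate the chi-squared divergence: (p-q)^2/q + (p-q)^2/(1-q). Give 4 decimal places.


Chi-squared divergence between Bernoulli distributions:
chi^2 = (p-q)^2/q + (p-q)^2/(1-q).
p = 0.65, q = 0.25, p-q = 0.4.
(p-q)^2 = 0.16.
term1 = 0.16/0.25 = 0.64.
term2 = 0.16/0.75 = 0.213333.
chi^2 = 0.64 + 0.213333 = 0.8533

0.8533


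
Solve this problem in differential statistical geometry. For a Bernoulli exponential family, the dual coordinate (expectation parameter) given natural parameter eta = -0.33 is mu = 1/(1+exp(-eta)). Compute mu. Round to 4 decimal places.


Dual coordinate (expectation parameter) for Bernoulli:
mu = 1/(1+exp(-eta)).
eta = -0.33.
exp(-eta) = exp(0.33) = 1.390968.
mu = 1/(1+1.390968) = 0.4182

0.4182


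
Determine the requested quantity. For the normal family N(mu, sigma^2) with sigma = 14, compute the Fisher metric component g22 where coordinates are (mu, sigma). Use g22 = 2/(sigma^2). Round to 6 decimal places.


For the 2-parameter normal family, the Fisher metric has:
  g11 = 1/sigma^2, g22 = 2/sigma^2.
sigma = 14, sigma^2 = 196.
g22 = 0.010204

0.010204


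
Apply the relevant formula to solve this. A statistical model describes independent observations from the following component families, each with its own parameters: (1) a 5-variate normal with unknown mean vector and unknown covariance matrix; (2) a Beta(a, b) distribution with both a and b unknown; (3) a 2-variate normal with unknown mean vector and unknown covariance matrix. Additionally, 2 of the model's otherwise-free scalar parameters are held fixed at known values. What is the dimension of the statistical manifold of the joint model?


The dimension of a statistical manifold equals the number of free
(independent) real parameters of the model. For a product of independent
blocks the parameter counts add.
- 5-variate normal: 5 (mean) + 5*6/2 = 15 (symmetric covariance) = 20.
- Beta (a, b): 2.
- 2-variate normal: 2 (mean) + 2*3/2 = 3 (symmetric covariance) = 5.
Total = 20 + 2 + 5 = 27.
2 parameter(s) fixed at known values: 27 - 2 = 25.
Dimension = 25

25


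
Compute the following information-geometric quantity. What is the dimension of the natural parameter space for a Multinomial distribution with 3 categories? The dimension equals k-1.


Exponential family dimension calculation:
For Multinomial with k=3 categories, dim = k-1 = 2.

2


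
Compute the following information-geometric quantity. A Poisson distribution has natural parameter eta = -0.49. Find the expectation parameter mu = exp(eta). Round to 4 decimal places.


Expectation parameter for Poisson exponential family:
mu = exp(eta).
eta = -0.49.
mu = exp(-0.49) = 0.6126

0.6126


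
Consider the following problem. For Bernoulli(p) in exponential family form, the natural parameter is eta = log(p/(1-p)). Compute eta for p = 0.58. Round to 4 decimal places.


Natural parameter for Bernoulli: eta = log(p/(1-p)).
p = 0.58, 1-p = 0.42.
p/(1-p) = 1.380952.
eta = log(1.380952) = 0.3228

0.3228


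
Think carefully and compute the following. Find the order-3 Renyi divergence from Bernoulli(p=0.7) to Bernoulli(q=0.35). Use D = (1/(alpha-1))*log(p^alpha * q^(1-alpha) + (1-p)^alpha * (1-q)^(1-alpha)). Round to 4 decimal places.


Renyi divergence of order alpha between Bernoulli distributions:
D = (1/(alpha-1))*log(p^alpha * q^(1-alpha) + (1-p)^alpha * (1-q)^(1-alpha)).
alpha = 3, p = 0.7, q = 0.35.
p^alpha * q^(1-alpha) = 0.7^3 * 0.35^-2 = 2.8.
(1-p)^alpha * (1-q)^(1-alpha) = 0.3^3 * 0.65^-2 = 0.063905.
sum = 2.8 + 0.063905 = 2.863905.
D = (1/2)*log(2.863905) = 0.5261

0.5261


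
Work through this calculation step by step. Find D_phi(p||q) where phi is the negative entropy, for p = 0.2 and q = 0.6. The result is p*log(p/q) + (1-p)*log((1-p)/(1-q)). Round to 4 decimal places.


Bregman divergence with negative entropy generator:
D = p*log(p/q) + (1-p)*log((1-p)/(1-q)).
p = 0.2, q = 0.6.
p*log(p/q) = 0.2*log(0.2/0.6) = -0.219722.
(1-p)*log((1-p)/(1-q)) = 0.8*log(0.8/0.4) = 0.554518.
D = -0.219722 + 0.554518 = 0.3348

0.3348


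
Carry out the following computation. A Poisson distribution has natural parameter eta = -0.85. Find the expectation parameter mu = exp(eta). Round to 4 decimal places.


Expectation parameter for Poisson exponential family:
mu = exp(eta).
eta = -0.85.
mu = exp(-0.85) = 0.4274

0.4274


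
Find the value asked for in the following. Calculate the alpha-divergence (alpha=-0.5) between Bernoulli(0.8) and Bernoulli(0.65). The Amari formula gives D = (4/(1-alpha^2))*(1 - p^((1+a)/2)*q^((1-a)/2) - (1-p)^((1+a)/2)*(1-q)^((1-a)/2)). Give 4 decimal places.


Amari alpha-divergence:
D = (4/(1-alpha^2))*(1 - p^((1+a)/2)*q^((1-a)/2) - (1-p)^((1+a)/2)*(1-q)^((1-a)/2)).
alpha = -0.5, p = 0.8, q = 0.65.
e1 = (1+alpha)/2 = 0.25, e2 = (1-alpha)/2 = 0.75.
t1 = p^e1 * q^e2 = 0.8^0.25 * 0.65^0.75 = 0.684633.
t2 = (1-p)^e1 * (1-q)^e2 = 0.2^0.25 * 0.35^0.75 = 0.304305.
4/(1-alpha^2) = 5.333333.
D = 5.333333*(1 - 0.684633 - 0.304305) = 0.0590

0.0590


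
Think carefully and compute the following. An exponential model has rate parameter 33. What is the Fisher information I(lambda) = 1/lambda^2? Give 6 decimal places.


Fisher information for exponential: I(lambda) = 1/lambda^2.
lambda = 33, lambda^2 = 1089.
I = 1/1089 = 0.000918

0.000918


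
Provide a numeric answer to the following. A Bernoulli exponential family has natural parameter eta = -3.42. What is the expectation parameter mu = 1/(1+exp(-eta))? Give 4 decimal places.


Dual coordinate (expectation parameter) for Bernoulli:
mu = 1/(1+exp(-eta)).
eta = -3.42.
exp(-eta) = exp(3.42) = 30.569415.
mu = 1/(1+30.569415) = 0.0317

0.0317


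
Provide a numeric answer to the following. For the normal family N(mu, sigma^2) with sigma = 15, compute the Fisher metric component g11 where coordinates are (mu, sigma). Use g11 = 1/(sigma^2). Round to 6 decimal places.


For the 2-parameter normal family, the Fisher metric has:
  g11 = 1/sigma^2, g22 = 2/sigma^2.
sigma = 15, sigma^2 = 225.
g11 = 0.004444

0.004444


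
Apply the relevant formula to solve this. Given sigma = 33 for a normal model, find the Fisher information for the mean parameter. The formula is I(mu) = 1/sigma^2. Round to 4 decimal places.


The Fisher information for the mean of a normal distribution is I(mu) = 1/sigma^2.
sigma = 33, so sigma^2 = 1089.
I(mu) = 1/1089 = 0.0009

0.0009


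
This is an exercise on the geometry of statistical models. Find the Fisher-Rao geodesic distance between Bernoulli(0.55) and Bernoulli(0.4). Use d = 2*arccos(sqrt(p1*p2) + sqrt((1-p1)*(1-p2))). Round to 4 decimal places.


Geodesic distance on Bernoulli manifold:
d(p1,p2) = 2*arccos(sqrt(p1*p2) + sqrt((1-p1)*(1-p2))).
sqrt(p1*p2) = sqrt(0.55*0.4) = 0.469042.
sqrt((1-p1)*(1-p2)) = sqrt(0.45*0.6) = 0.519615.
arg = 0.469042 + 0.519615 = 0.988657.
d = 2*arccos(0.988657) = 0.3015

0.3015


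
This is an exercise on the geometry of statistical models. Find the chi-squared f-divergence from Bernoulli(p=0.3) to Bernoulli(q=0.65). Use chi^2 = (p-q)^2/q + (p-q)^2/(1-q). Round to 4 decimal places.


Chi-squared divergence between Bernoulli distributions:
chi^2 = (p-q)^2/q + (p-q)^2/(1-q).
p = 0.3, q = 0.65, p-q = -0.35.
(p-q)^2 = 0.1225.
term1 = 0.1225/0.65 = 0.188462.
term2 = 0.1225/0.35 = 0.35.
chi^2 = 0.188462 + 0.35 = 0.5385

0.5385


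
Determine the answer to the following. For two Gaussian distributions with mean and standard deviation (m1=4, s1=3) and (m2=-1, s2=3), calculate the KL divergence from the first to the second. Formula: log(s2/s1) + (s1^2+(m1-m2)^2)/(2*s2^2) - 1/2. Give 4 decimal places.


KL divergence between normal distributions:
KL = log(s2/s1) + (s1^2 + (m1-m2)^2)/(2*s2^2) - 1/2.
log(3/3) = 0.0.
(3^2 + (4--1)^2)/(2*3^2) = (9 + 25)/18 = 1.888889.
KL = 0.0 + 1.888889 - 0.5 = 1.3889

1.3889


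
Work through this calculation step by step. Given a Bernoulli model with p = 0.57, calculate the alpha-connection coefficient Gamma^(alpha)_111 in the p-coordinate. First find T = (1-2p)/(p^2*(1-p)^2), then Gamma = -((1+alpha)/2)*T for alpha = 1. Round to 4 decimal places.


Skewness (Amari-Chentsov) tensor: T = (1-2p)/(p^2*(1-p)^2).
p = 0.57, 1-2p = -0.14, p^2 = 0.3249, (1-p)^2 = 0.1849.
T = -0.14/(0.3249 * 0.1849) = -2.330459.
In the p-coordinate, Gamma^(alpha) = Gamma^(0) - (alpha/2)*T with Gamma^(0) = (1/2)*g'(p) = -T/2,
so Gamma^(alpha) = -((1+alpha)/2)*T.
alpha = 1, -(1+alpha)/2 = -1.0.
Gamma = -1.0 * -2.330459 = 2.3305

2.3305


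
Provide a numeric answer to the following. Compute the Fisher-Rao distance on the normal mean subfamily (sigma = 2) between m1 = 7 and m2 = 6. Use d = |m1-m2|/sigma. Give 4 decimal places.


On the fixed-variance normal subfamily, geodesic distance = |m1-m2|/sigma.
|7 - 6| = 1.
sigma = 2.
d = 1/2 = 0.5000

0.5000


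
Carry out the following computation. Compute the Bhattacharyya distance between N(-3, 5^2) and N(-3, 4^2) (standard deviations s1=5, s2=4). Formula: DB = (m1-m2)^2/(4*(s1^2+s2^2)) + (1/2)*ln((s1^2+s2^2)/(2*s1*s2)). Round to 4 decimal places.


Bhattacharyya distance between two Gaussians:
DB = (m1-m2)^2/(4*(s1^2+s2^2)) + (1/2)*ln((s1^2+s2^2)/(2*s1*s2)).
(m1-m2)^2 = (0)^2 = 0.
s1^2+s2^2 = 25 + 16 = 41.
term1 = 0/164 = 0.0.
term2 = 0.5*ln(41/40.0) = 0.012346.
DB = 0.0 + 0.012346 = 0.0123

0.0123


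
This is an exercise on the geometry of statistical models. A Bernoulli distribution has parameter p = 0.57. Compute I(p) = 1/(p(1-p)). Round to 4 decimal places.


For Bernoulli(p), Fisher information is I(p) = 1/(p*(1-p)).
p = 0.57, 1-p = 0.43.
p*(1-p) = 0.2451.
I(p) = 1/0.2451 = 4.0800

4.0800


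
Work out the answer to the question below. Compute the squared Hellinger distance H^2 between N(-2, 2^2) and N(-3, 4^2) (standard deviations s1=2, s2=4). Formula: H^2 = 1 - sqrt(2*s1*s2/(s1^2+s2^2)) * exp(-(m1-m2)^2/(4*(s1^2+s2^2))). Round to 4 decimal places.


Squared Hellinger distance for Gaussians:
H^2 = 1 - sqrt(2*s1*s2/(s1^2+s2^2)) * exp(-(m1-m2)^2/(4*(s1^2+s2^2))).
s1^2 = 4, s2^2 = 16, s1^2+s2^2 = 20.
sqrt(2*2*4/(20)) = 0.894427.
(m1-m2)^2 = (1)^2 = 1.
exp(-1/(4*20)) = exp(-0.0125) = 0.987578.
H^2 = 1 - 0.894427*0.987578 = 0.1167

0.1167


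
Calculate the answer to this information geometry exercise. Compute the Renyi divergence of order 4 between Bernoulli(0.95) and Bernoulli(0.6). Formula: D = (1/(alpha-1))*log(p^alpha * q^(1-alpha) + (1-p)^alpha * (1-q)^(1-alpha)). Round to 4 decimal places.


Renyi divergence of order alpha between Bernoulli distributions:
D = (1/(alpha-1))*log(p^alpha * q^(1-alpha) + (1-p)^alpha * (1-q)^(1-alpha)).
alpha = 4, p = 0.95, q = 0.6.
p^alpha * q^(1-alpha) = 0.95^4 * 0.6^-3 = 3.770862.
(1-p)^alpha * (1-q)^(1-alpha) = 0.05^4 * 0.4^-3 = 9.8e-05.
sum = 3.770862 + 9.8e-05 = 3.77096.
D = (1/3)*log(3.77096) = 0.4424

0.4424


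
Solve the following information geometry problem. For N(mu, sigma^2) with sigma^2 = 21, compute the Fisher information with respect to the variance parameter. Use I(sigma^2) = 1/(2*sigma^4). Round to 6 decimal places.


Fisher information for variance: I(sigma^2) = 1/(2*sigma^4).
sigma^2 = 21, so sigma^4 = 441.
I = 1/(2*441) = 1/882 = 0.001134

0.001134


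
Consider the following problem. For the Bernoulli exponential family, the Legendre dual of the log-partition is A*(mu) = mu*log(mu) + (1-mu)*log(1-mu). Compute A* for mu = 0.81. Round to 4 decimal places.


Legendre transform for Bernoulli:
A*(mu) = mu*log(mu) + (1-mu)*log(1-mu).
mu = 0.81, 1-mu = 0.19.
mu*log(mu) = 0.81*log(0.81) = -0.170684.
(1-mu)*log(1-mu) = 0.19*log(0.19) = -0.315539.
A* = -0.170684 + -0.315539 = -0.4862

-0.4862


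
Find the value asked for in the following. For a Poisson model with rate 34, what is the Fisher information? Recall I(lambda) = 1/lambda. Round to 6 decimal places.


Fisher information for Poisson: I(lambda) = 1/lambda.
lambda = 34.
I(lambda) = 1/34 = 0.029412

0.029412


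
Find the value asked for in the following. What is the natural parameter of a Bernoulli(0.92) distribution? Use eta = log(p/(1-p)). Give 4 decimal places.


Natural parameter for Bernoulli: eta = log(p/(1-p)).
p = 0.92, 1-p = 0.08.
p/(1-p) = 11.5.
eta = log(11.5) = 2.4423

2.4423


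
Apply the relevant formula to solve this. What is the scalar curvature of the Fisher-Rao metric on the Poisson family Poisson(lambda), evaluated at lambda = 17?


This family has a single free parameter, so its statistical manifold
is 1-dimensional. The Riemann curvature tensor of any 1-dimensional
Riemannian manifold vanishes identically, so R = 0.

0


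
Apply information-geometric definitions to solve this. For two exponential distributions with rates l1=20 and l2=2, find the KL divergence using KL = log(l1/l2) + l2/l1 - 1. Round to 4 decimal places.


KL divergence for exponential family:
KL = log(l1/l2) + l2/l1 - 1.
log(20/2) = 2.302585.
2/20 = 0.1.
KL = 2.302585 + 0.1 - 1 = 1.4026

1.4026


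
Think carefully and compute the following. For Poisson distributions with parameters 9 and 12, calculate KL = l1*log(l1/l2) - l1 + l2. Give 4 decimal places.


KL divergence for Poisson:
KL = l1*log(l1/l2) - l1 + l2.
l1 = 9, l2 = 12.
log(9/12) = -0.287682.
l1*log(l1/l2) = 9 * -0.287682 = -2.589139.
KL = -2.589139 - 9 + 12 = 0.4109

0.4109


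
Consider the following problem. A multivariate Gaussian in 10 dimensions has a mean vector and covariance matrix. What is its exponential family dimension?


Exponential family dimension calculation:
For 10-dim MVN: mean has 10 params, covariance has 10*11/2 = 55 unique entries.
Total dim = 10 + 55 = 65.

65


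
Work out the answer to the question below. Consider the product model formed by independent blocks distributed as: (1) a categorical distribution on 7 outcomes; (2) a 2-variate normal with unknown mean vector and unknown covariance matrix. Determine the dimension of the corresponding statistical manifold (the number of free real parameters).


The dimension of a statistical manifold equals the number of free
(independent) real parameters of the model. For a product of independent
blocks the parameter counts add.
- categorical on 7 outcomes (probabilities sum to 1): 7-1 = 6.
- 2-variate normal: 2 (mean) + 2*3/2 = 3 (symmetric covariance) = 5.
Total = 6 + 5 = 11.
Dimension = 11

11


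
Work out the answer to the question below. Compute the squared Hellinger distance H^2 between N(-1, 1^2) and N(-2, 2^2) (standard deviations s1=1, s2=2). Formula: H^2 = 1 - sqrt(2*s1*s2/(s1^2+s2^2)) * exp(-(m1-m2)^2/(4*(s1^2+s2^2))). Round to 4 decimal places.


Squared Hellinger distance for Gaussians:
H^2 = 1 - sqrt(2*s1*s2/(s1^2+s2^2)) * exp(-(m1-m2)^2/(4*(s1^2+s2^2))).
s1^2 = 1, s2^2 = 4, s1^2+s2^2 = 5.
sqrt(2*1*2/(5)) = 0.894427.
(m1-m2)^2 = (1)^2 = 1.
exp(-1/(4*5)) = exp(-0.05) = 0.951229.
H^2 = 1 - 0.894427*0.951229 = 0.1492

0.1492


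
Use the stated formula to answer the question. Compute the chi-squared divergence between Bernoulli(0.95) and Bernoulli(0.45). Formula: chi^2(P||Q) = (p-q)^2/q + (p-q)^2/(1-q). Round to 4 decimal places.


Chi-squared divergence between Bernoulli distributions:
chi^2 = (p-q)^2/q + (p-q)^2/(1-q).
p = 0.95, q = 0.45, p-q = 0.5.
(p-q)^2 = 0.25.
term1 = 0.25/0.45 = 0.555556.
term2 = 0.25/0.55 = 0.454545.
chi^2 = 0.555556 + 0.454545 = 1.0101

1.0101


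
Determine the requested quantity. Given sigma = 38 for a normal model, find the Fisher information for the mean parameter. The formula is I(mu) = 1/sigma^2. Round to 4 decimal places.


The Fisher information for the mean of a normal distribution is I(mu) = 1/sigma^2.
sigma = 38, so sigma^2 = 1444.
I(mu) = 1/1444 = 0.0007

0.0007


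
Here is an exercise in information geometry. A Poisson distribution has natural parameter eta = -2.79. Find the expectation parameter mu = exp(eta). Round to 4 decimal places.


Expectation parameter for Poisson exponential family:
mu = exp(eta).
eta = -2.79.
mu = exp(-2.79) = 0.0614

0.0614


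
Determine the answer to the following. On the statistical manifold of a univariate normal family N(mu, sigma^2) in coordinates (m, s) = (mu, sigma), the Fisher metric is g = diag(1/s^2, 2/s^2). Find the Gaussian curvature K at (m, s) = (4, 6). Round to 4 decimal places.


The metric has the form g = (A dm^2 + B ds^2)/s^2 with A = 1, B = 2.
Substitute u = sqrt(A/B)*m: g = B*(du^2 + ds^2)/s^2, i.e. B times the
Poincare upper half-plane metric, which has constant Gaussian curvature -1.
Scaling a 2D metric by a constant c divides the Gaussian curvature by c,
so K = -1/B = -1/(2) = -0.5000 everywhere (the point (m, s) = (4, 6) is irrelevant:
the curvature is constant).
The requested Gaussian curvature is K = -0.5000.

-0.5000


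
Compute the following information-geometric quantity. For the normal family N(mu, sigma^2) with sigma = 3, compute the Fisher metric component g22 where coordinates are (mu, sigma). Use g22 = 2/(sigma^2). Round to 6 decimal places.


For the 2-parameter normal family, the Fisher metric has:
  g11 = 1/sigma^2, g22 = 2/sigma^2.
sigma = 3, sigma^2 = 9.
g22 = 0.222222

0.222222


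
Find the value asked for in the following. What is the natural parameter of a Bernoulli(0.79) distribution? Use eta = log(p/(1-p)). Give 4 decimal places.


Natural parameter for Bernoulli: eta = log(p/(1-p)).
p = 0.79, 1-p = 0.21.
p/(1-p) = 3.761905.
eta = log(3.761905) = 1.3249

1.3249


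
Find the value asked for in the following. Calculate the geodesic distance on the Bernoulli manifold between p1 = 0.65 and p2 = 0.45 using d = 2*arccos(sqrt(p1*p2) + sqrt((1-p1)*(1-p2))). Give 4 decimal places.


Geodesic distance on Bernoulli manifold:
d(p1,p2) = 2*arccos(sqrt(p1*p2) + sqrt((1-p1)*(1-p2))).
sqrt(p1*p2) = sqrt(0.65*0.45) = 0.540833.
sqrt((1-p1)*(1-p2)) = sqrt(0.35*0.55) = 0.438748.
arg = 0.540833 + 0.438748 = 0.979581.
d = 2*arccos(0.979581) = 0.4049

0.4049


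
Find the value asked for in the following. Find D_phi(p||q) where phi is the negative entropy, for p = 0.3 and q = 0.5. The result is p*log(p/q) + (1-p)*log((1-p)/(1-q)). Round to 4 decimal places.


Bregman divergence with negative entropy generator:
D = p*log(p/q) + (1-p)*log((1-p)/(1-q)).
p = 0.3, q = 0.5.
p*log(p/q) = 0.3*log(0.3/0.5) = -0.153248.
(1-p)*log((1-p)/(1-q)) = 0.7*log(0.7/0.5) = 0.235531.
D = -0.153248 + 0.235531 = 0.0823

0.0823


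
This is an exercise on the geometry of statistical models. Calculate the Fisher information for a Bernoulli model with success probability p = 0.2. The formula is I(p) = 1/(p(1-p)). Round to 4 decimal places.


For Bernoulli(p), Fisher information is I(p) = 1/(p*(1-p)).
p = 0.2, 1-p = 0.8.
p*(1-p) = 0.16.
I(p) = 1/0.16 = 6.2500

6.2500


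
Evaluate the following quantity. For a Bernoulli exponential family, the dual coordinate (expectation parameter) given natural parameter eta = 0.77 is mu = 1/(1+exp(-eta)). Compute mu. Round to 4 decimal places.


Dual coordinate (expectation parameter) for Bernoulli:
mu = 1/(1+exp(-eta)).
eta = 0.77.
exp(-eta) = exp(-0.77) = 0.463013.
mu = 1/(1+0.463013) = 0.6835

0.6835


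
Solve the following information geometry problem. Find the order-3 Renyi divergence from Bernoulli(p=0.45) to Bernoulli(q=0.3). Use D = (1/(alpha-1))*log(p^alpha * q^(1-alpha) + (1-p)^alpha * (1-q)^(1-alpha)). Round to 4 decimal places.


Renyi divergence of order alpha between Bernoulli distributions:
D = (1/(alpha-1))*log(p^alpha * q^(1-alpha) + (1-p)^alpha * (1-q)^(1-alpha)).
alpha = 3, p = 0.45, q = 0.3.
p^alpha * q^(1-alpha) = 0.45^3 * 0.3^-2 = 1.0125.
(1-p)^alpha * (1-q)^(1-alpha) = 0.55^3 * 0.7^-2 = 0.339541.
sum = 1.0125 + 0.339541 = 1.352041.
D = (1/2)*log(1.352041) = 0.1508

0.1508


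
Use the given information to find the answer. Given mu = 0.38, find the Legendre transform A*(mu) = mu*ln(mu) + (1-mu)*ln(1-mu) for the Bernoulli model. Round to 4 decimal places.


Legendre transform for Bernoulli:
A*(mu) = mu*log(mu) + (1-mu)*log(1-mu).
mu = 0.38, 1-mu = 0.62.
mu*log(mu) = 0.38*log(0.38) = -0.367682.
(1-mu)*log(1-mu) = 0.62*log(0.62) = -0.296382.
A* = -0.367682 + -0.296382 = -0.6641

-0.6641


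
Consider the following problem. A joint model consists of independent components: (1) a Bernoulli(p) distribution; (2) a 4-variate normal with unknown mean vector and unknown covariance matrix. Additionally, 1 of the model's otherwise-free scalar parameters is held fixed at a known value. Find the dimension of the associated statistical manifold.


The dimension of a statistical manifold equals the number of free
(independent) real parameters of the model. For a product of independent
blocks the parameter counts add.
- Bernoulli (p): 1.
- 4-variate normal: 4 (mean) + 4*5/2 = 10 (symmetric covariance) = 14.
Total = 1 + 14 = 15.
1 parameter(s) fixed at known values: 15 - 1 = 14.
Dimension = 14

14


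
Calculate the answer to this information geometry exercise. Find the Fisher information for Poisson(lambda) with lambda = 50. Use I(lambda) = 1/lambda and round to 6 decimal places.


Fisher information for Poisson: I(lambda) = 1/lambda.
lambda = 50.
I(lambda) = 1/50 = 0.020000

0.020000


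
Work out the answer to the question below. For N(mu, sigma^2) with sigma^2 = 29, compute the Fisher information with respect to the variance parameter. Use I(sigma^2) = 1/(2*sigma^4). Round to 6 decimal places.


Fisher information for variance: I(sigma^2) = 1/(2*sigma^4).
sigma^2 = 29, so sigma^4 = 841.
I = 1/(2*841) = 1/1682 = 0.000595

0.000595


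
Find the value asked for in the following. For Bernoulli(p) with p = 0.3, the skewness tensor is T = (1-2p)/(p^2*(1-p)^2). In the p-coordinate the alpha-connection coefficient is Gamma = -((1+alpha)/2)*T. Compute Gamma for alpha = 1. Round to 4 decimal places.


Skewness (Amari-Chentsov) tensor: T = (1-2p)/(p^2*(1-p)^2).
p = 0.3, 1-2p = 0.4, p^2 = 0.09, (1-p)^2 = 0.49.
T = 0.4/(0.09 * 0.49) = 9.070295.
In the p-coordinate, Gamma^(alpha) = Gamma^(0) - (alpha/2)*T with Gamma^(0) = (1/2)*g'(p) = -T/2,
so Gamma^(alpha) = -((1+alpha)/2)*T.
alpha = 1, -(1+alpha)/2 = -1.0.
Gamma = -1.0 * 9.070295 = -9.0703

-9.0703


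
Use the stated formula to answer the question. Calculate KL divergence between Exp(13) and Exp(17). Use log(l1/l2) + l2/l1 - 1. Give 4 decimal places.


KL divergence for exponential family:
KL = log(l1/l2) + l2/l1 - 1.
log(13/17) = -0.268264.
17/13 = 1.307692.
KL = -0.268264 + 1.307692 - 1 = 0.0394

0.0394


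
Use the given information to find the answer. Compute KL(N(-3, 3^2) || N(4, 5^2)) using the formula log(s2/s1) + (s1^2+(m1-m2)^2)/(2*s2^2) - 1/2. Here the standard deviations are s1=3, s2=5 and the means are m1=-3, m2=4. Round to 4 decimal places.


KL divergence between normal distributions:
KL = log(s2/s1) + (s1^2 + (m1-m2)^2)/(2*s2^2) - 1/2.
log(5/3) = 0.510826.
(3^2 + (-3-4)^2)/(2*5^2) = (9 + 49)/50 = 1.16.
KL = 0.510826 + 1.16 - 0.5 = 1.1708

1.1708


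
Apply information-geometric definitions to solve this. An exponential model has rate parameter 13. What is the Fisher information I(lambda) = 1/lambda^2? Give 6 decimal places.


Fisher information for exponential: I(lambda) = 1/lambda^2.
lambda = 13, lambda^2 = 169.
I = 1/169 = 0.005917

0.005917


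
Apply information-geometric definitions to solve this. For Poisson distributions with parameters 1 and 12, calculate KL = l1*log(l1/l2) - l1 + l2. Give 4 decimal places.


KL divergence for Poisson:
KL = l1*log(l1/l2) - l1 + l2.
l1 = 1, l2 = 12.
log(1/12) = -2.484907.
l1*log(l1/l2) = 1 * -2.484907 = -2.484907.
KL = -2.484907 - 1 + 12 = 8.5151

8.5151


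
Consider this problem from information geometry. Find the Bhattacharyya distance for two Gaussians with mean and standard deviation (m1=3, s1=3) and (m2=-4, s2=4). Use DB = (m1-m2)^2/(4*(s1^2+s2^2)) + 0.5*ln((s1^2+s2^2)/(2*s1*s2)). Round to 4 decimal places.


Bhattacharyya distance between two Gaussians:
DB = (m1-m2)^2/(4*(s1^2+s2^2)) + (1/2)*ln((s1^2+s2^2)/(2*s1*s2)).
(m1-m2)^2 = (7)^2 = 49.
s1^2+s2^2 = 9 + 16 = 25.
term1 = 49/100 = 0.49.
term2 = 0.5*ln(25/24.0) = 0.020411.
DB = 0.49 + 0.020411 = 0.5104

0.5104


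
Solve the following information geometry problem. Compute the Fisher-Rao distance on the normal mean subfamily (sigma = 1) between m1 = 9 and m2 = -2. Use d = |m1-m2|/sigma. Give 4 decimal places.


On the fixed-variance normal subfamily, geodesic distance = |m1-m2|/sigma.
|9 - -2| = 11.
sigma = 1.
d = 11/1 = 11.0000

11.0000


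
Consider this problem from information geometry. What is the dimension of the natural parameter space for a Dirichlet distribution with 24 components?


Exponential family dimension calculation:
Dirichlet with 24 components has 24 natural parameters.

24


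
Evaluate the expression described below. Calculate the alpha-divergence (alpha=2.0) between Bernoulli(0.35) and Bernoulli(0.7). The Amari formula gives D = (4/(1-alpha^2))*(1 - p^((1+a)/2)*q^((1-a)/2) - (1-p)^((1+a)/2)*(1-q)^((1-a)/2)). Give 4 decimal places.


Amari alpha-divergence:
D = (4/(1-alpha^2))*(1 - p^((1+a)/2)*q^((1-a)/2) - (1-p)^((1+a)/2)*(1-q)^((1-a)/2)).
alpha = 2.0, p = 0.35, q = 0.7.
e1 = (1+alpha)/2 = 1.5, e2 = (1-alpha)/2 = -0.5.
t1 = p^e1 * q^e2 = 0.35^1.5 * 0.7^-0.5 = 0.247487.
t2 = (1-p)^e1 * (1-q)^e2 = 0.65^1.5 * 0.3^-0.5 = 0.956774.
4/(1-alpha^2) = -1.333333.
D = -1.333333*(1 - 0.247487 - 0.956774) = 0.2723

0.2723
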